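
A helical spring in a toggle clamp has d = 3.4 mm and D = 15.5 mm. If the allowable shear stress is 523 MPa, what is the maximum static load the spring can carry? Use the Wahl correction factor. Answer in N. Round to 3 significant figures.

C = D/d = 15.5/3.4 = 4.5588
K_W = (4C−1)/(4C−4) + 0.615/C = 17.235/14.235 + 0.1349 = 1.3456
τ_max = K·8FD/(πd³) → F_max = τ_allow·πd³/(8DK)
F_max = 523·π·3.4³/(8·15.5·1.3456) = 64579/166.86 = 387.02 N

387 N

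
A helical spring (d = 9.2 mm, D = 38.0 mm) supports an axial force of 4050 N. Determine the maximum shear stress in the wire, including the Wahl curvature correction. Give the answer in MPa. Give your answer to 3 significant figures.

699 MPa

Spring index C = D/d = 38.0/9.2 = 4.1304
K_W = (4C−1)/(4C−4) + 0.615/C = 15.522/12.522 + 0.1489 = 1.3885
τ₀ = 8FD/(πd³) = 8·4050·38.0/(π·9.2³) = 1.2312e+06/2446.3 = 503.29 MPa
τ_max = K·τ₀ = 1.3885 × 503.29 = 698.8 MPa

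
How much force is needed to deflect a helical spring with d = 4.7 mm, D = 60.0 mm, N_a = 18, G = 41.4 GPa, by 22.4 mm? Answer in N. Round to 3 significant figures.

14.5 N

k = Gd⁴/(8D³N_a) = (41.4×10³)(4.7⁴)/(8·60.0³·18) = 0.64949 N/mm
F = k·δ = 0.64949 × 22.4 = 14.549 N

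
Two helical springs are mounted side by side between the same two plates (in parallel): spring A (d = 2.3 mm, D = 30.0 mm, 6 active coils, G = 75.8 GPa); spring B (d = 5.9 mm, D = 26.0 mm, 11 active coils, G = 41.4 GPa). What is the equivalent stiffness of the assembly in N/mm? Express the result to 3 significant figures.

34.1 N/mm

k_A = Gd⁴/(8D³N_a) = (75.8×10³)(2.3⁴)/(8·30.0³·6) = 1.6367 N/mm
k_B = Gd⁴/(8D³N_a) = (41.4×10³)(5.9⁴)/(8·26.0³·11) = 32.434 N/mm
Parallel: k_eq = 1.6367 + 32.434 = 34.071 N/mm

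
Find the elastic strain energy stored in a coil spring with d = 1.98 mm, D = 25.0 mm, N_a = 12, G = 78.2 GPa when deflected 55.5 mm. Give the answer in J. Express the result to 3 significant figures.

k = Gd⁴/(8D³N_a) = (78.2×10³)(1.98⁴)/(8·25.0³·12) = 0.80127 N/mm
U = ½kδ² = 0.5 × 0.80127 × 55.5² = 1234 N·mm = 1.234 J

1.23 J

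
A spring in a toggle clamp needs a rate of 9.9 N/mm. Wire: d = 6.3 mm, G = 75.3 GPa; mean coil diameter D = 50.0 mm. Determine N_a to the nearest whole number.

N_a = Gd⁴/(8D³k) = (75.3×10³ × 6.3⁴)/(8 × 50.0³ × 9.9)
    = 1.1862e+08 / 9.9e+06 = 11.98 → 12 coils

12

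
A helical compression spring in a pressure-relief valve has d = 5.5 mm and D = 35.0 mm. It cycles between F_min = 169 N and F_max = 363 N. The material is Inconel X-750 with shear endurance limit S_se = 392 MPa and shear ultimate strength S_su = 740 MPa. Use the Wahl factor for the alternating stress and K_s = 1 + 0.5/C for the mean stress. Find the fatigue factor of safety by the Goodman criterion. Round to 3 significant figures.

2.69

C = D/d = 35.0/5.5 = 6.3636; K_W = (4C−1)/(4C−4)+0.615/C = 1.2365; K_s = 1+0.5/C = 1.0786
F_a = (F_max−F_min)/2 = 97 N; F_m = (F_max+F_min)/2 = 266 N
τ_a = K_W·8F_aD/(πd³) = 1.2365 × 51.963 = 64.251 MPa
τ_m = K_s·8F_mD/(πd³) = 1.0786 × 142.5 = 153.69 MPa
Goodman: 1/n_f = τ_a/S_se + τ_m/S_su = 64.251/392 + 153.69/740 = 0.16390 + 0.20769 = 0.3716
n_f = 1/0.3716 = 2.691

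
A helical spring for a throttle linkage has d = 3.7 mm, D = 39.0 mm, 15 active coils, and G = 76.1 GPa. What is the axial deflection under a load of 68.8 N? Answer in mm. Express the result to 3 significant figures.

k = Gd⁴/(8D³N_a) = (76.1×10³)(3.7⁴)/(8·39.0³·15) = 2.0036 N/mm
δ = F/k = 68.8 / 2.0036 = 34.338 mm

34.3 mm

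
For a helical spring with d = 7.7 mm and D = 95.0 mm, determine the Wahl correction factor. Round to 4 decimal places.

1.1160

C = D/d = 95.0/7.7 = 12.3377
K_W = (4C−1)/(4C−4) + 0.615/C = 48.351/45.351 + 0.0498 = 1.1160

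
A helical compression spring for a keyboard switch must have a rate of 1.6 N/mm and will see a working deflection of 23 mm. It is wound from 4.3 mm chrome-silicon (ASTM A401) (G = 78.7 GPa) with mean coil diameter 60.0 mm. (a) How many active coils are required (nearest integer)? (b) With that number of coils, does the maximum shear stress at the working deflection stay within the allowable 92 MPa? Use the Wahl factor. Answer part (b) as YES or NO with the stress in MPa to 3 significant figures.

(a) 10 coils; (b) YES, τ_max = 75.8 MPa

N_a = Gd⁴/(8D³k) = (78.7×10³)(4.3⁴)/(8·60.0³·1.6) = 9.732 → N_a = 10
Actual rate k = Gd⁴/(8D³·10) = 1.5571 N/mm
Working load F = kδ = 1.5571·23 = 35.812 N
C = 60.0/4.3 = 13.9535; K_W = (4C−1)/(4C−4)+0.615/C = 1.1020
τ_max = K_W·8FD/(πd³) = 1.1020·68.821 = 75.839 MPa
τ_max ≤ 92 MPa → acceptable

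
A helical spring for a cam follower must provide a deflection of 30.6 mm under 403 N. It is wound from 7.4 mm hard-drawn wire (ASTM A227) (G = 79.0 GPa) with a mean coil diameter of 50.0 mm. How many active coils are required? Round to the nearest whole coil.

18

Required rate k = F/δ = 403/30.6 = 13.17 N/mm
N_a = Gd⁴/(8D³k) = (79.0×10³ × 7.4⁴)/(8 × 50.0³ × 13.17)
    = 2.36894e+08 / 1.31699e+07 = 17.99 → 18 coils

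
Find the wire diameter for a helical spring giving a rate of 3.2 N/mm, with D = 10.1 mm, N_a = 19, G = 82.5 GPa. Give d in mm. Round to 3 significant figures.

d = (8D³N_a·k / G)^(1/4) = (8·10.1³·19·3.2 / (82.5×10³))^0.25
  = (6.0744)^0.25 = 1.5699 mm

1.57 mm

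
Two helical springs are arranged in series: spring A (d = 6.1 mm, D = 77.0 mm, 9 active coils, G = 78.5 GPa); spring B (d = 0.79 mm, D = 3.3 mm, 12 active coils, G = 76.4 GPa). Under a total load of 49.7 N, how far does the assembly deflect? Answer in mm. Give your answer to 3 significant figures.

20.8 mm

k_A = Gd⁴/(8D³N_a) = (78.5×10³)(6.1⁴)/(8·77.0³·9) = 3.3066 N/mm
k_B = Gd⁴/(8D³N_a) = (76.4×10³)(0.79⁴)/(8·3.3³·12) = 8.6256 N/mm
Series: 1/k_eq = 1/3.3066 + 1/8.6256 = 0.41836; k_eq = 2.3903 N/mm
δ = F/k_eq = 49.7/2.3903 = 20.792 mm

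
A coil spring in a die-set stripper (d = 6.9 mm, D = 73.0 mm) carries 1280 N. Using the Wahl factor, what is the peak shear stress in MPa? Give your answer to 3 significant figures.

Spring index C = D/d = 73.0/6.9 = 10.5797
K_W = (4C−1)/(4C−4) + 0.615/C = 41.319/38.319 + 0.0581 = 1.1364
τ₀ = 8FD/(πd³) = 8·1280·73.0/(π·6.9³) = 747520/1032 = 724.31 MPa
τ_max = K·τ₀ = 1.1364 × 724.31 = 823.12 MPa

823 MPa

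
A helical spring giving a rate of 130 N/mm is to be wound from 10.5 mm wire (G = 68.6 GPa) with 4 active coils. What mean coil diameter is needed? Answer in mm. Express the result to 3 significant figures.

D = (Gd⁴/(8N_a·k))^(1/3) = (68.6×10³·10.5⁴/(8·4·130))^(1/3)
  = (200442)^(1/3) = 58.5234 mm

58.5 mm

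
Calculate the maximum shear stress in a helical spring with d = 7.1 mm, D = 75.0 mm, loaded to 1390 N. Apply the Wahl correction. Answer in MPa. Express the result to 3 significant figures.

843 MPa

Spring index C = D/d = 75.0/7.1 = 10.5634
K_W = (4C−1)/(4C−4) + 0.615/C = 41.254/38.254 + 0.0582 = 1.1366
τ₀ = 8FD/(πd³) = 8·1390·75.0/(π·7.1³) = 834000/1124.4 = 741.72 MPa
τ_max = K·τ₀ = 1.1366 × 741.72 = 843.07 MPa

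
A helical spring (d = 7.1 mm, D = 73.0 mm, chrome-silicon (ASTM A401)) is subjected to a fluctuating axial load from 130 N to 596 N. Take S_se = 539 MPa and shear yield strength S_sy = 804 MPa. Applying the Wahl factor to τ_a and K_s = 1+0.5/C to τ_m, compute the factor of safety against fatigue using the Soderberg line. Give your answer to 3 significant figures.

C = D/d = 73.0/7.1 = 10.2817; K_W = (4C−1)/(4C−4)+0.615/C = 1.1406; K_s = 1+0.5/C = 1.0486
F_a = (F_max−F_min)/2 = 233 N; F_m = (F_max+F_min)/2 = 363 N
τ_a = K_W·8F_aD/(πd³) = 1.1406 × 121.02 = 138.03 MPa
τ_m = K_s·8F_mD/(πd³) = 1.0486 × 188.54 = 197.7 MPa
Soderberg: 1/n_f = τ_a/S_se + τ_m/S_sy = 138.03/539 + 197.7/804 = 0.25609 + 0.24590 = 0.50199
n_f = 1/0.50199 = 1.992

1.99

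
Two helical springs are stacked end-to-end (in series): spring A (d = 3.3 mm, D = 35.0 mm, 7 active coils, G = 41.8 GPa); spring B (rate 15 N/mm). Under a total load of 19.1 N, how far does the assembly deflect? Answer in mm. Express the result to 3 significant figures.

k_A = Gd⁴/(8D³N_a) = (41.8×10³)(3.3⁴)/(8·35.0³·7) = 2.0646 N/mm
Series: 1/k_eq = 1/2.0646 + 1/15 = 0.55102; k_eq = 1.8148 N/mm
δ = F/k_eq = 19.1/1.8148 = 10.524 mm

10.5 mm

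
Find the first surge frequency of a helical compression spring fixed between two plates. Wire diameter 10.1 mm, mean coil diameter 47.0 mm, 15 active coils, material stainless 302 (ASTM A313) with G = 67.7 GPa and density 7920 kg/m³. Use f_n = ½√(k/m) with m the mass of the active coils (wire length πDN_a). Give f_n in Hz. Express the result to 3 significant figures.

100 Hz

k = Gd⁴/(8D³N_a) = (67.7×10³)(10.1⁴)/(8·47.0³·15) = 56.546 N/mm = 56546 N/m
Wire length L = πDN_a = π·47.0·15 = 2214.8 mm
m = ρ·(πd²/4)·L = 7920 × 80.118×10⁻⁶ m² × 2.2148 m = 1.4054 kg
f_n = ½√(k/m) = 0.5·√(56546/1.4054) = 0.5·√(40235) = 100.29 Hz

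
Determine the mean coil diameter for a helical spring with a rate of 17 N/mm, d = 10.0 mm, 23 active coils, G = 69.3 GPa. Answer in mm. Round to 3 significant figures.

60.5 mm

D = (Gd⁴/(8N_a·k))^(1/3) = (69.3×10³·10.0⁴/(8·23·17))^(1/3)
  = (221547)^(1/3) = 60.5093 mm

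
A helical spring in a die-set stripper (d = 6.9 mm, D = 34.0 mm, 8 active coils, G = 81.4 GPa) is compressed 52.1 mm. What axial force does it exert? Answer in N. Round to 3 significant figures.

3820 N

k = Gd⁴/(8D³N_a) = (81.4×10³)(6.9⁴)/(8·34.0³·8) = 73.351 N/mm
F = k·δ = 73.351 × 52.1 = 3821.6 N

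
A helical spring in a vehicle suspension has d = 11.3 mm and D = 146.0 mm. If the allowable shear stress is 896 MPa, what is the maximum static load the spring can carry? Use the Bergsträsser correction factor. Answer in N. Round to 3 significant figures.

C = D/d = 146.0/11.3 = 12.9204
K_B = (4C+2)/(4C−3) = 53.681/48.681 = 1.1027
τ_max = K·8FD/(πd³) → F_max = τ_allow·πd³/(8DK)
F_max = 896·π·11.3³/(8·146.0·1.1027) = 4.0616e+06/1288 = 3153.5 N

3150 N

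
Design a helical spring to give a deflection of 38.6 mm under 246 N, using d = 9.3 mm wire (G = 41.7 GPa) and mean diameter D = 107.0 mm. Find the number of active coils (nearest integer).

5

Required rate k = F/δ = 246/38.6 = 6.3731 N/mm
N_a = Gd⁴/(8D³k) = (41.7×10³ × 9.3⁴)/(8 × 107.0³ × 6.3731)
    = 3.11938e+08 / 6.24582e+07 = 4.994 → 5 coils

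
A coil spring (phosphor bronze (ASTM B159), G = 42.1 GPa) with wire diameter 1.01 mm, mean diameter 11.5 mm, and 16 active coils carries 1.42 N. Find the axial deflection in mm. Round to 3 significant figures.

6.31 mm

k = Gd⁴/(8D³N_a) = (42.1×10³)(1.01⁴)/(8·11.5³·16) = 0.22504 N/mm
δ = F/k = 1.42 / 0.22504 = 6.3099 mm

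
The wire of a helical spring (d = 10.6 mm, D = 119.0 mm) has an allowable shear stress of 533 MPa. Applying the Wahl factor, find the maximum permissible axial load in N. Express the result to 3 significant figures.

1860 N

C = D/d = 119.0/10.6 = 11.2264
K_W = (4C−1)/(4C−4) + 0.615/C = 43.906/40.906 + 0.0548 = 1.1281
τ_max = K·8FD/(πd³) → F_max = τ_allow·πd³/(8DK)
F_max = 533·π·10.6³/(8·119.0·1.1281) = 1.9943e+06/1074 = 1857 N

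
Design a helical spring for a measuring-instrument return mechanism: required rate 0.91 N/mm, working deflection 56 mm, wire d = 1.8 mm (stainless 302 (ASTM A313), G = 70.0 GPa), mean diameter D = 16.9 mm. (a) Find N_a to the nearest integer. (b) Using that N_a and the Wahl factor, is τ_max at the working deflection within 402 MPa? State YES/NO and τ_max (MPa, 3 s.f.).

(a) 21 coils; (b) NO, τ_max = 432 MPa

N_a = Gd⁴/(8D³k) = (70.0×10³)(1.8⁴)/(8·16.9³·0.91) = 20.91 → N_a = 21
Actual rate k = Gd⁴/(8D³·21) = 0.90619 N/mm
Working load F = kδ = 0.90619·56 = 50.747 N
C = 16.9/1.8 = 9.3889; K_W = (4C−1)/(4C−4)+0.615/C = 1.1549
τ_max = K_W·8FD/(πd³) = 1.1549·374.47 = 432.48 MPa
τ_max > 402 MPa → exceeds allowable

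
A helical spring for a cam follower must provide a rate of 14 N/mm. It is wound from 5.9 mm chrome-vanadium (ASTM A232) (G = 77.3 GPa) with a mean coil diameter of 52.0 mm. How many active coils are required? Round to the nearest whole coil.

N_a = Gd⁴/(8D³k) = (77.3×10³ × 5.9⁴)/(8 × 52.0³ × 14)
    = 9.36672e+07 / 1.57481e+07 = 5.948 → 6 coils

6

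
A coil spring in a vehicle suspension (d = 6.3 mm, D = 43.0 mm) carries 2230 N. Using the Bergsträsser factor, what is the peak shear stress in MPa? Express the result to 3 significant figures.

Spring index C = D/d = 43.0/6.3 = 6.8254
K_B = (4C+2)/(4C−3) = 29.302/24.302 = 1.2057
τ₀ = 8FD/(πd³) = 8·2230·43.0/(π·6.3³) = 767120/785.55 = 976.54 MPa
τ_max = K·τ₀ = 1.2057 × 976.54 = 1177.5 MPa

1180 MPa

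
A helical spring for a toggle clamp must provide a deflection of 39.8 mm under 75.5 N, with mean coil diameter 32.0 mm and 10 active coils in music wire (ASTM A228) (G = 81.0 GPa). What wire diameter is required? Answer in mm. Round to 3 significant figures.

Required rate k = F/δ = 75.5/39.8 = 1.897 N/mm
d = (8D³N_a·k / G)^(1/4) = (8·32.0³·10·1.897 / (81.0×10³))^0.25
  = (61.393)^0.25 = 2.7992 mm

2.80 mm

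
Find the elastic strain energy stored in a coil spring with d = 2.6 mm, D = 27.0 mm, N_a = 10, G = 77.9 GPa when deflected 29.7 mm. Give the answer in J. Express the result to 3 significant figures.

k = Gd⁴/(8D³N_a) = (77.9×10³)(2.6⁴)/(8·27.0³·10) = 2.2607 N/mm
U = ½kδ² = 0.5 × 2.2607 × 29.7² = 997.09 N·mm = 0.99709 J

0.997 J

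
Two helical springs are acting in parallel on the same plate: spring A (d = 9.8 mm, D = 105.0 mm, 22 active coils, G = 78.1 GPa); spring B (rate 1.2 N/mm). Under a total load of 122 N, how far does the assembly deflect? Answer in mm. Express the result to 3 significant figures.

25.8 mm

k_A = Gd⁴/(8D³N_a) = (78.1×10³)(9.8⁴)/(8·105.0³·22) = 3.5357 N/mm
Parallel: k_eq = 3.5357 + 1.2 = 4.7357 N/mm
δ = F/k_eq = 122/4.7357 = 25.762 mm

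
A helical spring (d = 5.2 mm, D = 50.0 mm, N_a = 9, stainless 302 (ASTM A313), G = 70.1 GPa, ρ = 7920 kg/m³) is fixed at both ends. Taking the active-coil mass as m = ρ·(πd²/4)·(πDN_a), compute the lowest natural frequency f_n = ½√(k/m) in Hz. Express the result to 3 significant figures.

k = Gd⁴/(8D³N_a) = (70.1×10³)(5.2⁴)/(8·50.0³·9) = 5.6949 N/mm = 5694.9 N/m
Wire length L = πDN_a = π·50.0·9 = 1413.7 mm
m = ρ·(πd²/4)·L = 7920 × 21.237×10⁻⁶ m² × 1.4137 m = 0.23778 kg
f_n = ½√(k/m) = 0.5·√(5694.9/0.23778) = 0.5·√(23950) = 77.379 Hz

77.4 Hz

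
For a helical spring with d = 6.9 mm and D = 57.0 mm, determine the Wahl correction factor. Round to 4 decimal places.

1.1777

C = D/d = 57.0/6.9 = 8.2609
K_W = (4C−1)/(4C−4) + 0.615/C = 32.043/29.043 + 0.0744 = 1.1777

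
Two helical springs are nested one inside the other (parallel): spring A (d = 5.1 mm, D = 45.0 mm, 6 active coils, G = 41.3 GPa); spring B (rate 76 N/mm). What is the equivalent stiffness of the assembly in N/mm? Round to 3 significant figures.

k_A = Gd⁴/(8D³N_a) = (41.3×10³)(5.1⁴)/(8·45.0³·6) = 6.3878 N/mm
Parallel: k_eq = 6.3878 + 76 = 82.388 N/mm

82.4 N/mm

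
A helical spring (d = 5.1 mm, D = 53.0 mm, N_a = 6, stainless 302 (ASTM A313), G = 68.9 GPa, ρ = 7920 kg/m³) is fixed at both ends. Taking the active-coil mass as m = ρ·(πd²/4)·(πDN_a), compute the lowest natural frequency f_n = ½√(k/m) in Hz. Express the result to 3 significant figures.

100 Hz

k = Gd⁴/(8D³N_a) = (68.9×10³)(5.1⁴)/(8·53.0³·6) = 6.5228 N/mm = 6522.8 N/m
Wire length L = πDN_a = π·53.0·6 = 999.03 mm
m = ρ·(πd²/4)·L = 7920 × 20.428×10⁻⁶ m² × 0.99903 m = 0.16163 kg
f_n = ½√(k/m) = 0.5·√(6522.8/0.16163) = 0.5·√(40355) = 100.44 Hz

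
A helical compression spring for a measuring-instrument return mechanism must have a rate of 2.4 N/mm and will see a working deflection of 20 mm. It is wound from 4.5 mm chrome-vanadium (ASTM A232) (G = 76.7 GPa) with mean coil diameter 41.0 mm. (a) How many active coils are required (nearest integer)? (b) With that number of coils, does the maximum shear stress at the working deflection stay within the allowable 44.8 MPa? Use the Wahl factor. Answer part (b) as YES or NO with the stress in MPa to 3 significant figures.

N_a = Gd⁴/(8D³k) = (76.7×10³)(4.5⁴)/(8·41.0³·2.4) = 23.77 → N_a = 24
Actual rate k = Gd⁴/(8D³·24) = 2.3768 N/mm
Working load F = kδ = 2.3768·20 = 47.536 N
C = 41.0/4.5 = 9.1111; K_W = (4C−1)/(4C−4)+0.615/C = 1.1600
τ_max = K_W·8FD/(πd³) = 1.1600·54.464 = 63.176 MPa
τ_max > 44.8 MPa → exceeds allowable

(a) 24 coils; (b) NO, τ_max = 63.2 MPa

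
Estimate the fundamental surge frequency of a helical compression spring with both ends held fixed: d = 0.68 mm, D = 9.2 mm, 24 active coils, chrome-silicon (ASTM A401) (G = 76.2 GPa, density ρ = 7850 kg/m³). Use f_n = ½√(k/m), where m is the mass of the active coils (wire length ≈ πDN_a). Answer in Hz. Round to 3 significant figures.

k = Gd⁴/(8D³N_a) = (76.2×10³)(0.68⁴)/(8·9.2³·24) = 0.10897 N/mm = 108.97 N/m
Wire length L = πDN_a = π·9.2·24 = 693.66 mm
m = ρ·(πd²/4)·L = 7850 × 0.36317×10⁻⁶ m² × 0.69366 m = 0.0019775 kg
f_n = ½√(k/m) = 0.5·√(108.97/0.0019775) = 0.5·√(55106) = 117.37 Hz

117 Hz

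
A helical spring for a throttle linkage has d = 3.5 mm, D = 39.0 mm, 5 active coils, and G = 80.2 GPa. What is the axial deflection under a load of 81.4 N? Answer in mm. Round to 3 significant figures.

16.0 mm

k = Gd⁴/(8D³N_a) = (80.2×10³)(3.5⁴)/(8·39.0³·5) = 5.0722 N/mm
δ = F/k = 81.4 / 5.0722 = 16.048 mm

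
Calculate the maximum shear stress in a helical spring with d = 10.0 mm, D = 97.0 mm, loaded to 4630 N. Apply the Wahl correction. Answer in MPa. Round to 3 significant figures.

1310 MPa

Spring index C = D/d = 97.0/10.0 = 9.7000
K_W = (4C−1)/(4C−4) + 0.615/C = 37.800/34.800 + 0.0634 = 1.1496
τ₀ = 8FD/(πd³) = 8·4630·97.0/(π·10.0³) = 3.59288e+06/3141.6 = 1143.6 MPa
τ_max = K·τ₀ = 1.1496 × 1143.6 = 1314.7 MPa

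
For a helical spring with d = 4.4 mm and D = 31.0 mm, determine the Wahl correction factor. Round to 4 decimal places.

C = D/d = 31.0/4.4 = 7.0455
K_W = (4C−1)/(4C−4) + 0.615/C = 27.182/24.182 + 0.0873 = 1.2114

1.2114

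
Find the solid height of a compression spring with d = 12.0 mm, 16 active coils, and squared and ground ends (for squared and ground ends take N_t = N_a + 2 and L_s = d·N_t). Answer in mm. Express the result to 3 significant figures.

squared and ground ends: N_t = N_a + 2 = 16 + 2 = 18
L_s = d·N_t = 12.0 × 18 = 216 mm

216 mm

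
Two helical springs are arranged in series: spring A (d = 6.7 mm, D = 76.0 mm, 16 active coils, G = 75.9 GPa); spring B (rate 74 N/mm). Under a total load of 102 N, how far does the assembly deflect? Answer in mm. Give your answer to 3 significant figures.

38.9 mm

k_A = Gd⁴/(8D³N_a) = (75.9×10³)(6.7⁴)/(8·76.0³·16) = 2.722 N/mm
Series: 1/k_eq = 1/2.722 + 1/74 = 0.38089; k_eq = 2.6254 N/mm
δ = F/k_eq = 102/2.6254 = 38.851 mm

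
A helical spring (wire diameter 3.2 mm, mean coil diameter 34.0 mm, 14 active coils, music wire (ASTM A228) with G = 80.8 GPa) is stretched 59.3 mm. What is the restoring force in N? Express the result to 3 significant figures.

114 N

k = Gd⁴/(8D³N_a) = (80.8×10³)(3.2⁴)/(8·34.0³·14) = 1.9247 N/mm
F = k·δ = 1.9247 × 59.3 = 114.13 N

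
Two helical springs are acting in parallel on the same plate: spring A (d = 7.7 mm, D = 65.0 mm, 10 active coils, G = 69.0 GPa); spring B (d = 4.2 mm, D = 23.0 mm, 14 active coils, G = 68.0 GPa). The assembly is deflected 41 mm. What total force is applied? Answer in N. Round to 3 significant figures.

k_A = Gd⁴/(8D³N_a) = (69.0×10³)(7.7⁴)/(8·65.0³·10) = 11.04 N/mm
k_B = Gd⁴/(8D³N_a) = (68.0×10³)(4.2⁴)/(8·23.0³·14) = 15.528 N/mm
Parallel: k_eq = 11.04 + 15.528 = 26.568 N/mm
F = k_eq·δ = 26.568·41 = 1089.3 N

1090 N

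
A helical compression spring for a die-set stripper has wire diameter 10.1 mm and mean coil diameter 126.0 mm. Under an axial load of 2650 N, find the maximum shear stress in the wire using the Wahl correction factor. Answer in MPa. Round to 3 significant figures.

Spring index C = D/d = 126.0/10.1 = 12.4752
K_W = (4C−1)/(4C−4) + 0.615/C = 48.901/45.901 + 0.0493 = 1.1147
τ₀ = 8FD/(πd³) = 8·2650·126.0/(π·10.1³) = 2.6712e+06/3236.8 = 825.26 MPa
τ_max = K·τ₀ = 1.1147 × 825.26 = 919.88 MPa

920 MPa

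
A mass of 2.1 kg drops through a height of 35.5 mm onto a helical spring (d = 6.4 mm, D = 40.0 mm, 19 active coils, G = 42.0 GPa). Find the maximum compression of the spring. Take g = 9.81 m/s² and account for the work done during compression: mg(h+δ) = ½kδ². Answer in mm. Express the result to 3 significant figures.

k = Gd⁴/(8D³N_a) = (42.0×10³)(6.4⁴)/(8·40.0³·19) = 7.2435 N/mm
W = mg = 2.1 × 9.81 = 20.601 N
½kδ² − Wδ − Wh = 0 → δ = (W + √(W² + 2kWh))/k
δ = (20.601 + √(424.4 + 10594.8))/7.2435 = (20.601 + 104.97)/7.2435 = 17.336 mm

17.3 mm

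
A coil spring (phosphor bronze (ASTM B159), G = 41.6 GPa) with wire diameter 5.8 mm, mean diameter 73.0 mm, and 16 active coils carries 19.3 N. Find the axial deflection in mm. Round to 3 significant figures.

20.4 mm

k = Gd⁴/(8D³N_a) = (41.6×10³)(5.8⁴)/(8·73.0³·16) = 0.94542 N/mm
δ = F/k = 19.3 / 0.94542 = 20.414 mm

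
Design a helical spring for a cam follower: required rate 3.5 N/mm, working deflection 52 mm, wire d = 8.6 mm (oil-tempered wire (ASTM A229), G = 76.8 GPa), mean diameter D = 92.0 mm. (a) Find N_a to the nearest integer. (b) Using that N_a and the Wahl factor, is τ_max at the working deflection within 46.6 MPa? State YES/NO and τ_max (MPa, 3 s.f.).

(a) 19 coils; (b) NO, τ_max = 77.1 MPa

N_a = Gd⁴/(8D³k) = (76.8×10³)(8.6⁴)/(8·92.0³·3.5) = 19.27 → N_a = 19
Actual rate k = Gd⁴/(8D³·19) = 3.5493 N/mm
Working load F = kδ = 3.5493·52 = 184.57 N
C = 92.0/8.6 = 10.6977; K_W = (4C−1)/(4C−4)+0.615/C = 1.1348
τ_max = K_W·8FD/(πd³) = 1.1348·67.98 = 77.146 MPa
τ_max > 46.6 MPa → exceeds allowable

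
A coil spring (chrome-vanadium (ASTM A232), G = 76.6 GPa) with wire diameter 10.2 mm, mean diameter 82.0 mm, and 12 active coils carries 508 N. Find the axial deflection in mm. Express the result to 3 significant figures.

k = Gd⁴/(8D³N_a) = (76.6×10³)(10.2⁴)/(8·82.0³·12) = 15.665 N/mm
δ = F/k = 508 / 15.665 = 32.43 mm

32.4 mm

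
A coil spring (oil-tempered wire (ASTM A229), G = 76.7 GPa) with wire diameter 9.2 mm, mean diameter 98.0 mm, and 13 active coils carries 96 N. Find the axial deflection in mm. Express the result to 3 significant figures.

k = Gd⁴/(8D³N_a) = (76.7×10³)(9.2⁴)/(8·98.0³·13) = 5.6135 N/mm
δ = F/k = 96 / 5.6135 = 17.102 mm

17.1 mm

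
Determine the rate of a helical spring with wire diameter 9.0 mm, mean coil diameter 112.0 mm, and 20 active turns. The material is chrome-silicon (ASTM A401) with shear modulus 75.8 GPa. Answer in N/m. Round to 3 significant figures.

2210 N/m

k = Gd⁴/(8D³N_a) = (75.8×10³ × 9.0⁴) / (8 × 112.0³ × 20)
  = 4.97324e+08 / 2.24788e+08 = 2.2124 N/mm = 2212.4 N/m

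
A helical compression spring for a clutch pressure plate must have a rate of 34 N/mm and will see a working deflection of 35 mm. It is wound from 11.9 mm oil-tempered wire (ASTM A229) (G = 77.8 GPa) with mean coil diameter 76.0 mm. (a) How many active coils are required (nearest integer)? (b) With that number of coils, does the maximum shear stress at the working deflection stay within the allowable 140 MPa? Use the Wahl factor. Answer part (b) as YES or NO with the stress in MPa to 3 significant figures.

(a) 13 coils; (b) NO, τ_max = 170 MPa

N_a = Gd⁴/(8D³k) = (77.8×10³)(11.9⁴)/(8·76.0³·34) = 13.07 → N_a = 13
Actual rate k = Gd⁴/(8D³·13) = 34.174 N/mm
Working load F = kδ = 34.174·35 = 1196.1 N
C = 76.0/11.9 = 6.3866; K_W = (4C−1)/(4C−4)+0.615/C = 1.2355
τ_max = K_W·8FD/(πd³) = 1.2355·137.36 = 169.72 MPa
τ_max > 140 MPa → exceeds allowable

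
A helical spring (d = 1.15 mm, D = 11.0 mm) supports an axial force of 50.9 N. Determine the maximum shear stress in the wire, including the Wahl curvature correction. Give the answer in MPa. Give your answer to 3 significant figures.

1080 MPa

Spring index C = D/d = 11.0/1.15 = 9.5652
K_W = (4C−1)/(4C−4) + 0.615/C = 37.261/34.261 + 0.0643 = 1.1519
τ₀ = 8FD/(πd³) = 8·50.9·11.0/(π·1.15³) = 4479.2/4.778 = 937.47 MPa
τ_max = K·τ₀ = 1.1519 × 937.47 = 1079.8 MPa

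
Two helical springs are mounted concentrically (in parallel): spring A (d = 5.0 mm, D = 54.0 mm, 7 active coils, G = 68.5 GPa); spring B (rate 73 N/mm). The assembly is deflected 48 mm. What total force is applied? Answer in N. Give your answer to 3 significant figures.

k_A = Gd⁴/(8D³N_a) = (68.5×10³)(5.0⁴)/(8·54.0³·7) = 4.8551 N/mm
Parallel: k_eq = 4.8551 + 73 = 77.855 N/mm
F = k_eq·δ = 77.855·48 = 3737 N

3740 N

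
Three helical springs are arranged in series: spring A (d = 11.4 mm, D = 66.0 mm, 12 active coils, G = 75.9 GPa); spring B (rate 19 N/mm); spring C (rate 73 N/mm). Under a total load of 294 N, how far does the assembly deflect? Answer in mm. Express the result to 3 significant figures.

25.8 mm

k_A = Gd⁴/(8D³N_a) = (75.9×10³)(11.4⁴)/(8·66.0³·12) = 46.447 N/mm
Series: 1/k_eq = 1/46.447 + 1/19 + 1/73 = 0.08786; k_eq = 11.382 N/mm
δ = F/k_eq = 294/11.382 = 25.831 mm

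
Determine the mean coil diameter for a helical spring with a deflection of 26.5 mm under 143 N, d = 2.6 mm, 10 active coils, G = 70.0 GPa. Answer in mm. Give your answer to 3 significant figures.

19.5 mm

Required rate k = F/δ = 143/26.5 = 5.3962 N/mm
D = (Gd⁴/(8N_a·k))^(1/3) = (70.0×10³·2.6⁴/(8·10·5.3962))^(1/3)
  = (7409.88)^(1/3) = 19.4956 mm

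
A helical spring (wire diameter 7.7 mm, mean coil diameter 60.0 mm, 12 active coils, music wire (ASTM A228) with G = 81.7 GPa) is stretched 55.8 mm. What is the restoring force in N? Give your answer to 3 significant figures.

k = Gd⁴/(8D³N_a) = (81.7×10³)(7.7⁴)/(8·60.0³·12) = 13.85 N/mm
F = k·δ = 13.85 × 55.8 = 772.85 N

773 N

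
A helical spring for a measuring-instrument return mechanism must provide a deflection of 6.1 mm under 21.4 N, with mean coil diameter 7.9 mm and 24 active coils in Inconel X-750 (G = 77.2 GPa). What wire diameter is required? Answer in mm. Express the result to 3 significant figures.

Required rate k = F/δ = 21.4/6.1 = 3.5082 N/mm
d = (8D³N_a·k / G)^(1/4) = (8·7.9³·24·3.5082 / (77.2×10³))^0.25
  = (4.3018)^0.25 = 1.4402 mm

1.44 mm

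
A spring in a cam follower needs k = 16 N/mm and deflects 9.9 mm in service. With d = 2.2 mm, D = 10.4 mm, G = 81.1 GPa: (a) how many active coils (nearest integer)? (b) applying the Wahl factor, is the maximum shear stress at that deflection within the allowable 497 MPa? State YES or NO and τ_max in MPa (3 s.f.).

(a) 13 coils; (b) NO, τ_max = 532 MPa

N_a = Gd⁴/(8D³k) = (81.1×10³)(2.2⁴)/(8·10.4³·16) = 13.19 → N_a = 13
Actual rate k = Gd⁴/(8D³·13) = 16.24 N/mm
Working load F = kδ = 16.24·9.9 = 160.77 N
C = 10.4/2.2 = 4.7273; K_W = (4C−1)/(4C−4)+0.615/C = 1.3313
τ_max = K_W·8FD/(πd³) = 1.3313·399.87 = 532.35 MPa
τ_max > 497 MPa → exceeds allowable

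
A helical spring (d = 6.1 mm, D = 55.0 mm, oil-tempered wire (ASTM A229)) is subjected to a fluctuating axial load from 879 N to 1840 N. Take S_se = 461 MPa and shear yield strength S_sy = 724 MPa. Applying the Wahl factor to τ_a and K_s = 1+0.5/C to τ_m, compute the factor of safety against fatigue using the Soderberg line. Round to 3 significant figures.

C = D/d = 55.0/6.1 = 9.0164; K_W = (4C−1)/(4C−4)+0.615/C = 1.1618; K_s = 1+0.5/C = 1.0555
F_a = (F_max−F_min)/2 = 480.5 N; F_m = (F_max+F_min)/2 = 1359.5 N
τ_a = K_W·8F_aD/(πd³) = 1.1618 × 296.49 = 344.45 MPa
τ_m = K_s·8F_mD/(πd³) = 1.0555 × 838.87 = 885.38 MPa
Soderberg: 1/n_f = τ_a/S_se + τ_m/S_sy = 344.45/461 + 885.38/724 = 0.74718 + 1.22291 = 1.9701
n_f = 1/1.9701 = 0.5076

0.508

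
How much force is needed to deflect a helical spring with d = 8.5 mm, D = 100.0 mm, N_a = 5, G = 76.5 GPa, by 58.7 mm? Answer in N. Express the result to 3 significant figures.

586 N

k = Gd⁴/(8D³N_a) = (76.5×10³)(8.5⁴)/(8·100.0³·5) = 9.9834 N/mm
F = k·δ = 9.9834 × 58.7 = 586.02 N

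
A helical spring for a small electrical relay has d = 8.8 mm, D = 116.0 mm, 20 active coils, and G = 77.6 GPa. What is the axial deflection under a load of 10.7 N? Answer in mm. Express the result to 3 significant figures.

k = Gd⁴/(8D³N_a) = (77.6×10³)(8.8⁴)/(8·116.0³·20) = 1.8634 N/mm
δ = F/k = 10.7 / 1.8634 = 5.7423 mm

5.74 mm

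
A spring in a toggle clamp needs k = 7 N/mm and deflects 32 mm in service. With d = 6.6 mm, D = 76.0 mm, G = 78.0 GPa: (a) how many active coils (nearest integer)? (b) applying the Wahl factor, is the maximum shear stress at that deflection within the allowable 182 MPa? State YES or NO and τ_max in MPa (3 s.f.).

N_a = Gd⁴/(8D³k) = (78.0×10³)(6.6⁴)/(8·76.0³·7) = 6.021 → N_a = 6
Actual rate k = Gd⁴/(8D³·6) = 7.0241 N/mm
Working load F = kδ = 7.0241·32 = 224.77 N
C = 76.0/6.6 = 11.5152; K_W = (4C−1)/(4C−4)+0.615/C = 1.1247
τ_max = K_W·8FD/(πd³) = 1.1247·151.31 = 170.18 MPa
τ_max ≤ 182 MPa → acceptable

(a) 6 coils; (b) YES, τ_max = 170 MPa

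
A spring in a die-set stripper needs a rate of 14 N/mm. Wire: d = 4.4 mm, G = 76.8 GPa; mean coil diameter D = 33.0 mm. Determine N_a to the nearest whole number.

7

N_a = Gd⁴/(8D³k) = (76.8×10³ × 4.4⁴)/(8 × 33.0³ × 14)
    = 2.87854e+07 / 4.02494e+06 = 7.152 → 7 coils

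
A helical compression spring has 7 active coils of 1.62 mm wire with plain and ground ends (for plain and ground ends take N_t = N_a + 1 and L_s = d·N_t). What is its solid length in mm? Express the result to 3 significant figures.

13.0 mm

plain and ground ends: N_t = N_a + 1 = 7 + 1 = 8
L_s = d·N_t = 1.62 × 8 = 12.96 mm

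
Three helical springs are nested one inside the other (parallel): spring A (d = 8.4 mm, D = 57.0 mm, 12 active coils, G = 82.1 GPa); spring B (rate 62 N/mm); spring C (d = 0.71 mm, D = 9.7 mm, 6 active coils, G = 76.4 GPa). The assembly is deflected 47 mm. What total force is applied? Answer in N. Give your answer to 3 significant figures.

4020 N

k_A = Gd⁴/(8D³N_a) = (82.1×10³)(8.4⁴)/(8·57.0³·12) = 22.991 N/mm
k_C = Gd⁴/(8D³N_a) = (76.4×10³)(0.71⁴)/(8·9.7³·6) = 0.44317 N/mm
Parallel: k_eq = 22.991 + 62 + 0.44317 = 85.435 N/mm
F = k_eq·δ = 85.435·47 = 4015.4 N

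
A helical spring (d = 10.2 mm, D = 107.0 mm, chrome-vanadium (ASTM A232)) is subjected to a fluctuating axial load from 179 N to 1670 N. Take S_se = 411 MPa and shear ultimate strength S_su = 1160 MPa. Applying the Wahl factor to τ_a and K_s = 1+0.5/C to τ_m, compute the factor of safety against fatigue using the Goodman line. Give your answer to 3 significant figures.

C = D/d = 107.0/10.2 = 10.4902; K_W = (4C−1)/(4C−4)+0.615/C = 1.1377; K_s = 1+0.5/C = 1.0477
F_a = (F_max−F_min)/2 = 745.5 N; F_m = (F_max+F_min)/2 = 924.5 N
τ_a = K_W·8F_aD/(πd³) = 1.1377 × 191.41 = 217.76 MPa
τ_m = K_s·8F_mD/(πd³) = 1.0477 × 237.37 = 248.69 MPa
Goodman: 1/n_f = τ_a/S_se + τ_m/S_su = 217.76/411 + 248.69/1160 = 0.52983 + 0.21438 = 0.74422
n_f = 1/0.74422 = 1.344

1.34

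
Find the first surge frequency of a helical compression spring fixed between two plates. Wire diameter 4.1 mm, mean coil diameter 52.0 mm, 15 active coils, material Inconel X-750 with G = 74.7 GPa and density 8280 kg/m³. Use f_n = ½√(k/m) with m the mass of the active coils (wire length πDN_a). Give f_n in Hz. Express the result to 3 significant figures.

34.2 Hz

k = Gd⁴/(8D³N_a) = (74.7×10³)(4.1⁴)/(8·52.0³·15) = 1.251 N/mm = 1251 N/m
Wire length L = πDN_a = π·52.0·15 = 2450.4 mm
m = ρ·(πd²/4)·L = 8280 × 13.203×10⁻⁶ m² × 2.4504 m = 0.26788 kg
f_n = ½√(k/m) = 0.5·√(1251/0.26788) = 0.5·√(4670.2) = 34.169 Hz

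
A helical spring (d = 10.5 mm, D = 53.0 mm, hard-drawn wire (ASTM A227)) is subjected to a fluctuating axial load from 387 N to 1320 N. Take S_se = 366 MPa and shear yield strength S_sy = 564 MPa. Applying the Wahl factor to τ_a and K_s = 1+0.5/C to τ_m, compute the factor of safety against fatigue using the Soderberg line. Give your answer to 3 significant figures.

2.58

C = D/d = 53.0/10.5 = 5.0476; K_W = (4C−1)/(4C−4)+0.615/C = 1.3071; K_s = 1+0.5/C = 1.0991
F_a = (F_max−F_min)/2 = 466.5 N; F_m = (F_max+F_min)/2 = 853.5 N
τ_a = K_W·8F_aD/(πd³) = 1.3071 × 54.388 = 71.092 MPa
τ_m = K_s·8F_mD/(πd³) = 1.0991 × 99.507 = 109.36 MPa
Soderberg: 1/n_f = τ_a/S_se + τ_m/S_sy = 71.092/366 + 109.36/564 = 0.19424 + 0.19391 = 0.38815
n_f = 1/0.38815 = 2.576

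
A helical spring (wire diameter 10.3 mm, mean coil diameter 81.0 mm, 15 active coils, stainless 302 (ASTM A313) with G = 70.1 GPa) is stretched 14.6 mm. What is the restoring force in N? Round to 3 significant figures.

181 N

k = Gd⁴/(8D³N_a) = (70.1×10³)(10.3⁴)/(8·81.0³·15) = 12.372 N/mm
F = k·δ = 12.372 × 14.6 = 180.63 N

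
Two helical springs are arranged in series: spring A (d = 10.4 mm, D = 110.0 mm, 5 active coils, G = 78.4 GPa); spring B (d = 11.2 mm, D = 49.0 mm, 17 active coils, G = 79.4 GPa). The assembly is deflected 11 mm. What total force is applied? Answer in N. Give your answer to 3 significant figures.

155 N

k_A = Gd⁴/(8D³N_a) = (78.4×10³)(10.4⁴)/(8·110.0³·5) = 17.227 N/mm
k_B = Gd⁴/(8D³N_a) = (79.4×10³)(11.2⁴)/(8·49.0³·17) = 78.085 N/mm
Series: 1/k_eq = 1/17.227 + 1/78.085 = 0.070855; k_eq = 14.113 N/mm
F = k_eq·δ = 14.113·11 = 155.25 N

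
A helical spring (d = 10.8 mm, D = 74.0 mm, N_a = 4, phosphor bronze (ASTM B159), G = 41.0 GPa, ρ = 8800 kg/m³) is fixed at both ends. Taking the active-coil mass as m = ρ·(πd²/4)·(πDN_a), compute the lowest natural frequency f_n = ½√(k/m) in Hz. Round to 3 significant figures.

120 Hz

k = Gd⁴/(8D³N_a) = (41.0×10³)(10.8⁴)/(8·74.0³·4) = 43.016 N/mm = 43016 N/m
Wire length L = πDN_a = π·74.0·4 = 929.91 mm
m = ρ·(πd²/4)·L = 8800 × 91.609×10⁻⁶ m² × 0.92991 m = 0.74966 kg
f_n = ½√(k/m) = 0.5·√(43016/0.74966) = 0.5·√(57382) = 119.77 Hz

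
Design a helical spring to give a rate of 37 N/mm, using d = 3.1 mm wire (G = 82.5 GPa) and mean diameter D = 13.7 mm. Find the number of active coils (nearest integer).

N_a = Gd⁴/(8D³k) = (82.5×10³ × 3.1⁴)/(8 × 13.7³ × 37)
    = 7.61905e+06 / 761120 = 10.01 → 10 coils

10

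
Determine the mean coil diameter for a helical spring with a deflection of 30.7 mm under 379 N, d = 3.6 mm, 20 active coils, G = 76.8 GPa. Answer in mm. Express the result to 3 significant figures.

Required rate k = F/δ = 379/30.7 = 12.345 N/mm
D = (Gd⁴/(8N_a·k))^(1/3) = (76.8×10³·3.6⁴/(8·20·12.345))^(1/3)
  = (6530.56)^(1/3) = 18.6918 mm

18.7 mm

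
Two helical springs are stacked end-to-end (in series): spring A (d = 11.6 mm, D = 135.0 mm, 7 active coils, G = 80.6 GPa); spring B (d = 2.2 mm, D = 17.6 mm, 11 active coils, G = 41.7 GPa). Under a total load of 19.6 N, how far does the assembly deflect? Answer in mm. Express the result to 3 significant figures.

k_A = Gd⁴/(8D³N_a) = (80.6×10³)(11.6⁴)/(8·135.0³·7) = 10.592 N/mm
k_B = Gd⁴/(8D³N_a) = (41.7×10³)(2.2⁴)/(8·17.6³·11) = 2.0361 N/mm
Series: 1/k_eq = 1/10.592 + 1/2.0361 = 0.58554; k_eq = 1.7078 N/mm
δ = F/k_eq = 19.6/1.7078 = 11.477 mm

11.5 mm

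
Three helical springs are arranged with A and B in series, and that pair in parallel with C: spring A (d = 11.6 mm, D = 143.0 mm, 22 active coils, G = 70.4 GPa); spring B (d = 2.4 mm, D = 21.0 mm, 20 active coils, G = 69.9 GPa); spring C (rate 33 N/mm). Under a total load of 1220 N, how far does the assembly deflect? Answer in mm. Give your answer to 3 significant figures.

k_A = Gd⁴/(8D³N_a) = (70.4×10³)(11.6⁴)/(8·143.0³·22) = 2.4768 N/mm
k_B = Gd⁴/(8D³N_a) = (69.9×10³)(2.4⁴)/(8·21.0³·20) = 1.5651 N/mm
Springs A,B series: k_AB = 1/(1/2.4768+1/1.5651) = 0.95906 N/mm; parallel with C: k_eq = 0.95906+33 = 33.959 N/mm
δ = F/k_eq = 1220/33.959 = 35.926 mm

35.9 mm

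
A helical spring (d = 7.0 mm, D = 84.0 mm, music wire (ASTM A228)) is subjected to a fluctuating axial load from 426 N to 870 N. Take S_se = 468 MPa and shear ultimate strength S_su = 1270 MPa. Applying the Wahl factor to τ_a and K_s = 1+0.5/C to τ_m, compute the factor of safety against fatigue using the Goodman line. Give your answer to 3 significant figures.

C = D/d = 84.0/7.0 = 12.0000; K_W = (4C−1)/(4C−4)+0.615/C = 1.1194; K_s = 1+0.5/C = 1.0417
F_a = (F_max−F_min)/2 = 222 N; F_m = (F_max+F_min)/2 = 648 N
τ_a = K_W·8F_aD/(πd³) = 1.1194 × 138.45 = 154.98 MPa
τ_m = K_s·8F_mD/(πd³) = 1.0417 × 404.11 = 420.95 MPa
Goodman: 1/n_f = τ_a/S_se + τ_m/S_su = 154.98/468 + 420.95/1270 = 0.33115 + 0.33146 = 0.66261
n_f = 1/0.66261 = 1.509

1.51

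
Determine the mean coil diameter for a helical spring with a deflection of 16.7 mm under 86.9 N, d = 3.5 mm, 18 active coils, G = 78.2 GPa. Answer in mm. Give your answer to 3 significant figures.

Required rate k = F/δ = 86.9/16.7 = 5.2036 N/mm
D = (Gd⁴/(8N_a·k))^(1/3) = (78.2×10³·3.5⁴/(8·18·5.2036))^(1/3)
  = (15660.8)^(1/3) = 25.0191 mm

25.0 mm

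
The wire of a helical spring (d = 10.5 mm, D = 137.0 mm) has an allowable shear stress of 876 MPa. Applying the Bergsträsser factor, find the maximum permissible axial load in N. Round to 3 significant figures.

2640 N

C = D/d = 137.0/10.5 = 13.0476
K_B = (4C+2)/(4C−3) = 54.190/49.190 = 1.1016
τ_max = K·8FD/(πd³) → F_max = τ_allow·πd³/(8DK)
F_max = 876·π·10.5³/(8·137.0·1.1016) = 3.1858e+06/1207.4 = 2638.6 N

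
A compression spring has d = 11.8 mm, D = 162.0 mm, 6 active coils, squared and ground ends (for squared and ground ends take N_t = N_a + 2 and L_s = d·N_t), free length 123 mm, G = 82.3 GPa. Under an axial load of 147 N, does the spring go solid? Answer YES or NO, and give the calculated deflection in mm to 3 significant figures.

k = Gd⁴/(8D³N_a) = (82.3×10³)(11.8⁴)/(8·162.0³·6) = 7.8188 N/mm
N_t = 8; L_s = 11.8·8 = 94.4 mm; δ_solid = L₀ − L_s = 123 − 94.4 = 28.6 mm
δ = F/k = 147/7.8188 = 18.801 mm
δ < δ_solid → spring does not go solid

NO, δ = 18.8 mm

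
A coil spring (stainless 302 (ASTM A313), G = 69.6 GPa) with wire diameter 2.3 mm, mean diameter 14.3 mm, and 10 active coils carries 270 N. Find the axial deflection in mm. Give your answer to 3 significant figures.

k = Gd⁴/(8D³N_a) = (69.6×10³)(2.3⁴)/(8·14.3³·10) = 8.3257 N/mm
δ = F/k = 270 / 8.3257 = 32.43 mm

32.4 mm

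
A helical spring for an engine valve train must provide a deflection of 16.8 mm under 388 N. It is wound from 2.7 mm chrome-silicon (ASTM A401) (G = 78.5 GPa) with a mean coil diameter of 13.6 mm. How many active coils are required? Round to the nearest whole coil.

Required rate k = F/δ = 388/16.8 = 23.095 N/mm
N_a = Gd⁴/(8D³k) = (78.5×10³ × 2.7⁴)/(8 × 13.6³ × 23.095)
    = 4.17181e+06 / 464760 = 8.976 → 9 coils

9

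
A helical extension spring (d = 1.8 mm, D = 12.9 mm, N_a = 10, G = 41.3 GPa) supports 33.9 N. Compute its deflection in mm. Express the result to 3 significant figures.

k = Gd⁴/(8D³N_a) = (41.3×10³)(1.8⁴)/(8·12.9³·10) = 2.5245 N/mm
δ = F/k = 33.9 / 2.5245 = 13.428 mm

13.4 mm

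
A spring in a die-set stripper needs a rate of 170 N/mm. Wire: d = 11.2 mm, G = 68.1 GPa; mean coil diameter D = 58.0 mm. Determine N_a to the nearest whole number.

4

N_a = Gd⁴/(8D³k) = (68.1×10³ × 11.2⁴)/(8 × 58.0³ × 170)
    = 1.07157e+09 / 2.65352e+08 = 4.038 → 4 coils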